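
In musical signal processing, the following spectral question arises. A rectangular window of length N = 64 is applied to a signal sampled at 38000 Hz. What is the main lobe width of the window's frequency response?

For a rectangular window of length N,
the main lobe width in frequency is 2*f_s/N.
= 2*38000/64 = 2375/2 Hz
This determines the minimum frequency separation for resolving two sinusoids.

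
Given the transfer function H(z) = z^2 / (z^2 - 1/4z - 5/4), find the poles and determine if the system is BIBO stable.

Poles are roots of the denominator: z^2 - 1/4z - 5/4 = 0.
Quadratic formula: z = [-(-1/4) +/- sqrt((-1/4)^2 - 4*(-5/4))] / 2
Discriminant = 1/16 + 5 = 81/16; sqrt = 9/4.
z = (1/4 +/- 9/4) / 2 => z = 5/4 or z = -1.
|p1| = 1, |p2| = 5/4.
For BIBO stability, all poles must lie inside the unit circle (|p| < 1).
System is UNSTABLE since at least one |p| >= 1.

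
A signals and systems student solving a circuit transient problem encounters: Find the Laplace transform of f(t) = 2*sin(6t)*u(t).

Standard pair: sin(wt)*u(t) <-> w/(s^2+w^2)
With w = 6: L{2*sin(6t)*u(t)} = 12/(s^2+36)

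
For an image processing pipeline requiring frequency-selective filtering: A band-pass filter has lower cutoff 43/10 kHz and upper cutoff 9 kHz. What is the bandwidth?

Bandwidth = f_high - f_low
= 9 kHz - 43/10 kHz = 47/10 kHz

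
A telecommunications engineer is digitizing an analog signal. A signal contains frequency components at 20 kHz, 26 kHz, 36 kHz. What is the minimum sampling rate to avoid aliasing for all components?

The highest frequency component is f_max = 36 kHz.
Nyquist rate = 2 * f_max = 2 * 36 kHz = 72 kHz.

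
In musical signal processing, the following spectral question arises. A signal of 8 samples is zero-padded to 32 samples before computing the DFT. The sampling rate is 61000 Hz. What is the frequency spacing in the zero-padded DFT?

Original DFT: N = 8, resolution = f_s/N = 61000/8 = 7625 Hz
Zero-padded DFT: N = 32, resolution = f_s/N = 61000/32 = 7625/4 Hz
Zero-padding interpolates the spectrum (finer frequency grid)
but does NOT improve the true spectral resolution (ability to resolve close frequencies).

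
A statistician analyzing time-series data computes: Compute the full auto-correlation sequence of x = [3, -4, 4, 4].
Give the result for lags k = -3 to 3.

r_xx[k] = sum_m x[m]*x[m+k], indexed from 0, for k = -3 to 3:
  r_xx[-3] = x[3]*x[0] = 12
  r_xx[-2] = x[2]*x[0] + x[3]*x[1] = -4
  r_xx[-1] = x[1]*x[0] + x[2]*x[1] + x[3]*x[2] = -12
  r_xx[0] = x[0]*x[0] + x[1]*x[1] + x[2]*x[2] + x[3]*x[3] = 57
  r_xx[1] = x[0]*x[1] + x[1]*x[2] + x[2]*x[3] = -12
  r_xx[2] = x[0]*x[2] + x[1]*x[3] = -4
  r_xx[3] = x[0]*x[3] = 12
r_xx = [12, -4, -12, 57, -12, -4, 12]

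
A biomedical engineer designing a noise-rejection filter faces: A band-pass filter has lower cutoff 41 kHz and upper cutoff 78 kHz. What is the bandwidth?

Bandwidth = f_high - f_low
= 78 kHz - 41 kHz = 37 kHz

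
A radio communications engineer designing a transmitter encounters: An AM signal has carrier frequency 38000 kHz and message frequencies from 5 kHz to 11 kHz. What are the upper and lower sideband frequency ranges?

Upper sideband (USB) = fc + [fm_low, fm_high] = 38000 + [5, 11] = [38005, 38011] kHz
Lower sideband (LSB) = fc - [fm_high, fm_low] = 38000 - [11, 5] = [37989, 37995] kHz
Total occupied spectrum: 37989 kHz to 38011 kHz (plus carrier at 38000 kHz)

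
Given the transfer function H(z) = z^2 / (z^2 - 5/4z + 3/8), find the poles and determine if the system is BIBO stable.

Poles are roots of the denominator: z^2 - 5/4z + 3/8 = 0.
Quadratic formula: z = [-(-5/4) +/- sqrt((-5/4)^2 - 4*(3/8))] / 2
Discriminant = 25/16 - 3/2 = 1/16; sqrt = 1/4.
z = (5/4 +/- 1/4) / 2 => z = 3/4 or z = 1/2.
|p1| = 1/2, |p2| = 3/4.
For BIBO stability, all poles must lie inside the unit circle (|p| < 1).
System is STABLE since both |p| < 1.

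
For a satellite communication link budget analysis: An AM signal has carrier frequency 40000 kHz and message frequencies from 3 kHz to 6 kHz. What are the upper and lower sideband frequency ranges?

Upper sideband (USB) = fc + [fm_low, fm_high] = 40000 + [3, 6] = [40003, 40006] kHz
Lower sideband (LSB) = fc - [fm_high, fm_low] = 40000 - [6, 3] = [39994, 39997] kHz
Total occupied spectrum: 39994 kHz to 40006 kHz (plus carrier at 40000 kHz)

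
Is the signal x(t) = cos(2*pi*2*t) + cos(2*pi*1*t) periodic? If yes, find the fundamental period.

f1 = 2 Hz, f2 = 1 Hz
Period T1 = 1/2, T2 = 1/1
Ratio T1/T2 = 1/2, which is rational.
The signal is periodic with fundamental period T = 1/GCD(2,1) = 1 s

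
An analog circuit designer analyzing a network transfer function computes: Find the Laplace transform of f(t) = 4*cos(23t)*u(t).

Standard pair: cos(wt)*u(t) <-> s/(s^2+w^2)
With w = 23: L{4*cos(23t)*u(t)} = 4s/(s^2+529)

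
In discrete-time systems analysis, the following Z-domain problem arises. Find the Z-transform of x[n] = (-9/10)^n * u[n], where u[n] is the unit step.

The Z-transform of a^n * u[n] is z/(z-a) for |z| > |a|.
Here a = -9/10, so X(z) = z/(z - (-9/10)) = 10z/(10z + 9)
ROC: |z| > 9/10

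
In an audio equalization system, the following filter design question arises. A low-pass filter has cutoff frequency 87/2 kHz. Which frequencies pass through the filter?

A low-pass filter passes all frequencies below the cutoff frequency 87/2 kHz and attenuates higher frequencies.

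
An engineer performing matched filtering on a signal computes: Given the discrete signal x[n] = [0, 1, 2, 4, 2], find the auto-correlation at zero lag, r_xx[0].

The auto-correlation at zero lag r_xx[0] equals the signal energy.
r_xx[0] = sum of x[n]^2 = 0^2 + 1^2 + 2^2 + 4^2 + 2^2
= 0 + 1 + 4 + 16 + 4 = 25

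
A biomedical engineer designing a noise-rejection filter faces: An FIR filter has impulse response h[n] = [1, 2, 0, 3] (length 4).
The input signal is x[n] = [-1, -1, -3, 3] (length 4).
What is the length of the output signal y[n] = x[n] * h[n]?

For linear convolution, the output length is:
len(y) = len(x) + len(h) - 1 = 4 + 4 - 1 = 7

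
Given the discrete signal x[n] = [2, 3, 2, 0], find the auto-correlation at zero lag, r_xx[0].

The auto-correlation at zero lag r_xx[0] equals the signal energy.
r_xx[0] = sum of x[n]^2 = 2^2 + 3^2 + 2^2 + 0^2
= 4 + 9 + 4 + 0 = 17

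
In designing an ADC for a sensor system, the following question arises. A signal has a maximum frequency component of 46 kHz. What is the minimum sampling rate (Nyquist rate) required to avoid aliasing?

By the Nyquist-Shannon sampling theorem,
the minimum sampling rate (Nyquist rate) must be at least 2 * f_max.
Nyquist rate = 2 * 46 kHz = 92 kHz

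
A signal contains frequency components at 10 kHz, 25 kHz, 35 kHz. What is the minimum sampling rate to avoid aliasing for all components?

The highest frequency component is f_max = 35 kHz.
Nyquist rate = 2 * f_max = 2 * 35 kHz = 70 kHz.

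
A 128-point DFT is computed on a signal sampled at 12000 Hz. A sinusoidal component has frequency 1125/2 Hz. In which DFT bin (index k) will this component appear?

DFT frequency resolution = f_s/N = 12000/128 = 375/4 Hz
Bin index k = f_signal / resolution = 1125/2 / 375/4 = 6
The signal frequency 1125/2 Hz falls in DFT bin k = 6.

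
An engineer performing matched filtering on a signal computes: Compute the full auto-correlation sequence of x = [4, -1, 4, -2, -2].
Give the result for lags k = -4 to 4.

r_xx[k] = sum_m x[m]*x[m+k], indexed from 0, for k = -4 to 4:
  r_xx[-4] = x[4]*x[0] = -8
  r_xx[-3] = x[3]*x[0] + x[4]*x[1] = -6
  r_xx[-2] = x[2]*x[0] + x[3]*x[1] + x[4]*x[2] = 10
  r_xx[-1] = x[1]*x[0] + x[2]*x[1] + x[3]*x[2] + x[4]*x[3] = -12
  r_xx[0] = x[0]*x[0] + x[1]*x[1] + x[2]*x[2] + x[3]*x[3] + x[4]*x[4] = 41
  r_xx[1] = x[0]*x[1] + x[1]*x[2] + x[2]*x[3] + x[3]*x[4] = -12
  r_xx[2] = x[0]*x[2] + x[1]*x[3] + x[2]*x[4] = 10
  r_xx[3] = x[0]*x[3] + x[1]*x[4] = -6
  r_xx[4] = x[0]*x[4] = -8
r_xx = [-8, -6, 10, -12, 41, -12, 10, -6, -8]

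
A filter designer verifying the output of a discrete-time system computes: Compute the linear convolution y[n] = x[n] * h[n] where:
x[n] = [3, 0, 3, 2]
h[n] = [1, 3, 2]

y[n] = sum_k x[k]*h[n-k]. Output length = len(x) + len(h) - 1 = 4 + 3 - 1 = 6.
y[0] = 3*1 = 3
y[1] = 0*1 + 3*3 = 9
y[2] = 3*1 + 0*3 + 3*2 = 9
y[3] = 2*1 + 3*3 + 0*2 = 11
y[4] = 2*3 + 3*2 = 12
y[5] = 2*2 = 4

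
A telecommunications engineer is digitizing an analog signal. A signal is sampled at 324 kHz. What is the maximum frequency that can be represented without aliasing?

The maximum frequency that can be represented without aliasing
is the Nyquist frequency: f_max = f_s / 2 = 324 kHz / 2 = 162 kHz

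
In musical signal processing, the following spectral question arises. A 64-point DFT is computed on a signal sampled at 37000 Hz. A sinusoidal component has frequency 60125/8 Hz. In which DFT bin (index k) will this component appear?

DFT frequency resolution = f_s/N = 37000/64 = 4625/8 Hz
Bin index k = f_signal / resolution = 60125/8 / 4625/8 = 13
The signal frequency 60125/8 Hz falls in DFT bin k = 13.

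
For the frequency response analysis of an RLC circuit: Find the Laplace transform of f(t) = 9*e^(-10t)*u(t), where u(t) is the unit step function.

Standard Laplace transform pair:
e^(-at)*u(t) <-> 1/(s+a)
With a = 10: L{9*e^(-10t)*u(t)} = 9/(s+10), ROC: Re(s) > -10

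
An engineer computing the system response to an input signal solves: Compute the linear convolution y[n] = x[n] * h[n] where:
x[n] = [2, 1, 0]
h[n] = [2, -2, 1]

y[n] = sum_k x[k]*h[n-k]. Output length = len(x) + len(h) - 1 = 3 + 3 - 1 = 5.
y[0] = 2*2 = 4
y[1] = 1*2 + 2*-2 = -2
y[2] = 0*2 + 1*-2 + 2*1 = 0
y[3] = 0*-2 + 1*1 = 1
y[4] = 0*1 = 0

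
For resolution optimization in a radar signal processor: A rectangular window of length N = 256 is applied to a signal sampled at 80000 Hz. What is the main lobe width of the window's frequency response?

For a rectangular window of length N,
the main lobe width in frequency is 2*f_s/N.
= 2*80000/256 = 625 Hz
This determines the minimum frequency separation for resolving two sinusoids.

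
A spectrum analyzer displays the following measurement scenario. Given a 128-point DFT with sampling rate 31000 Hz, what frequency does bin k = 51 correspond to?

The frequency of DFT bin k is: f_k = k * f_s / N
f_51 = 51 * 31000 / 128 = 197625/16 Hz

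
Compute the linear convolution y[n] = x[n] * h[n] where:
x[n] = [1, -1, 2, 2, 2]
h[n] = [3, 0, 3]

y[n] = sum_k x[k]*h[n-k]. Output length = len(x) + len(h) - 1 = 5 + 3 - 1 = 7.
y[0] = 1*3 = 3
y[1] = -1*3 + 1*0 = -3
y[2] = 2*3 + -1*0 + 1*3 = 9
y[3] = 2*3 + 2*0 + -1*3 = 3
y[4] = 2*3 + 2*0 + 2*3 = 12
y[5] = 2*0 + 2*3 = 6
y[6] = 2*3 = 6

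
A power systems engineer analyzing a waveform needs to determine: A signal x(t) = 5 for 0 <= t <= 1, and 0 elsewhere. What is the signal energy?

Energy = integral of |x(t)|^2 dt over the signal duration
= 5^2 * 1 = 25 * 1 = 25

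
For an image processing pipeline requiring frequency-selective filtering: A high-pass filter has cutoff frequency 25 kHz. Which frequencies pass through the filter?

A high-pass filter passes all frequencies above the cutoff frequency 25 kHz and attenuates lower frequencies.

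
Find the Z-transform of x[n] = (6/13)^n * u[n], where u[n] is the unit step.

The Z-transform of a^n * u[n] is z/(z-a) for |z| > |a|.
Here a = 6/13, so X(z) = z/(z - (6/13)) = 13z/(13z - 6)
ROC: |z| > 6/13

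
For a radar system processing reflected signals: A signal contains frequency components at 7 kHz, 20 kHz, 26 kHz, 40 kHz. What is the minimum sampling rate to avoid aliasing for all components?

The highest frequency component is f_max = 40 kHz.
Nyquist rate = 2 * f_max = 2 * 40 kHz = 80 kHz.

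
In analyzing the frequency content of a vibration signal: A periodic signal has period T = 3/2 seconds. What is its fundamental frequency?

The fundamental frequency is the reciprocal of the period.
f = 1/T = 1/(3/2) = 2/3 Hz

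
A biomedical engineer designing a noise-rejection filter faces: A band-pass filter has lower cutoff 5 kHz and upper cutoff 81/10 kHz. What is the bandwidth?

Bandwidth = f_high - f_low
= 81/10 kHz - 5 kHz = 31/10 kHz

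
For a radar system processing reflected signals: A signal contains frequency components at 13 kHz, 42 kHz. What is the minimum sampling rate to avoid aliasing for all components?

The highest frequency component is f_max = 42 kHz.
Nyquist rate = 2 * f_max = 2 * 42 kHz = 84 kHz.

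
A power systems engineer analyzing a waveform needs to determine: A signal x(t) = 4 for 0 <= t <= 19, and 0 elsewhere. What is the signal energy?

Energy = integral of |x(t)|^2 dt over the signal duration
= 4^2 * 19 = 16 * 19 = 304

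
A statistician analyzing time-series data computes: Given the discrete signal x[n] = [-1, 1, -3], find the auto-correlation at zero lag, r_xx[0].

The auto-correlation at zero lag r_xx[0] equals the signal energy.
r_xx[0] = sum of x[n]^2 = (-1)^2 + 1^2 + (-3)^2
= 1 + 1 + 9 = 11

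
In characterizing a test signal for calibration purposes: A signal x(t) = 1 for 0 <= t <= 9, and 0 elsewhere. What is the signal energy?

Energy = integral of |x(t)|^2 dt over the signal duration
= 1^2 * 9 = 1 * 9 = 9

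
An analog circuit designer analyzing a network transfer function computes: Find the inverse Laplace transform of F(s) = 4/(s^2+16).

Standard pair: w/(s^2+w^2) <-> sin(wt)*u(t)
Recognize w^2 = 16, so w = 4; numerator 4 = 1*4.
f(t) = sin(4t)*u(t)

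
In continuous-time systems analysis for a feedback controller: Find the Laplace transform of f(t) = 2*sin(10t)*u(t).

Standard pair: sin(wt)*u(t) <-> w/(s^2+w^2)
With w = 10: L{2*sin(10t)*u(t)} = 20/(s^2+100)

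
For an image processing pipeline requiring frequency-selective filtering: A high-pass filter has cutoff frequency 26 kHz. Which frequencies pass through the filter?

A high-pass filter passes all frequencies above the cutoff frequency 26 kHz and attenuates lower frequencies.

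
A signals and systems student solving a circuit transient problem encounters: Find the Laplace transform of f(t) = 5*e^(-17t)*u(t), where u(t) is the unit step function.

Standard Laplace transform pair:
e^(-at)*u(t) <-> 1/(s+a)
With a = 17: L{5*e^(-17t)*u(t)} = 5/(s+17), ROC: Re(s) > -17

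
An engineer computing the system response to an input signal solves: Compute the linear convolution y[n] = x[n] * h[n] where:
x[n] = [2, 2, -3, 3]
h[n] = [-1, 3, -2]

y[n] = sum_k x[k]*h[n-k]. Output length = len(x) + len(h) - 1 = 4 + 3 - 1 = 6.
y[0] = 2*-1 = -2
y[1] = 2*-1 + 2*3 = 4
y[2] = -3*-1 + 2*3 + 2*-2 = 5
y[3] = 3*-1 + -3*3 + 2*-2 = -16
y[4] = 3*3 + -3*-2 = 15
y[5] = 3*-2 = -6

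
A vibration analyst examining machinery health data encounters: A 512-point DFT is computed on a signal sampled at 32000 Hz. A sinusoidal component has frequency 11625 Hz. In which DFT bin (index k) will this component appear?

DFT frequency resolution = f_s/N = 32000/512 = 125/2 Hz
Bin index k = f_signal / resolution = 11625 / 125/2 = 186
The signal frequency 11625 Hz falls in DFT bin k = 186.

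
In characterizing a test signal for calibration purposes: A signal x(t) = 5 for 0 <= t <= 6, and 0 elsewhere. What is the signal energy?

Energy = integral of |x(t)|^2 dt over the signal duration
= 5^2 * 6 = 25 * 6 = 150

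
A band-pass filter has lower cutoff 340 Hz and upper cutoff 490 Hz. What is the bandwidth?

Bandwidth = f_high - f_low
= 490 Hz - 340 Hz = 150 Hz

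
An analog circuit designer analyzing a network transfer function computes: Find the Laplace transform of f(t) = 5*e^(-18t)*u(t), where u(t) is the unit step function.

Standard Laplace transform pair:
e^(-at)*u(t) <-> 1/(s+a)
With a = 18: L{5*e^(-18t)*u(t)} = 5/(s+18), ROC: Re(s) > -18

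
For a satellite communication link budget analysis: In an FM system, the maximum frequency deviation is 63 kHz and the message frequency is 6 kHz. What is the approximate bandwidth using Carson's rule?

Carson's rule: BW = 2*(delta_f + f_m)
= 2*(63 + 6) kHz = 138 kHz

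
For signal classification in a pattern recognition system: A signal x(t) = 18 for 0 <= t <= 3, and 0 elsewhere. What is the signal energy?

Energy = integral of |x(t)|^2 dt over the signal duration
= 18^2 * 3 = 324 * 3 = 972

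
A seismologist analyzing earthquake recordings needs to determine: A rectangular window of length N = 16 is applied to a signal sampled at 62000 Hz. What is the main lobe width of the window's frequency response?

For a rectangular window of length N,
the main lobe width in frequency is 2*f_s/N.
= 2*62000/16 = 7750 Hz
This determines the minimum frequency separation for resolving two sinusoids.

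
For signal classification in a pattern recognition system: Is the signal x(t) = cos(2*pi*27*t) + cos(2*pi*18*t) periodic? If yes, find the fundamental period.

f1 = 27 Hz, f2 = 18 Hz
Period T1 = 1/27, T2 = 1/18
Ratio T1/T2 = 18/27, which is rational.
The signal is periodic with fundamental period T = 1/GCD(27,18) = 1/9 s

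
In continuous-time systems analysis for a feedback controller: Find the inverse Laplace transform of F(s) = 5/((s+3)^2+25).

Standard pair: w/((s+a)^2+w^2) <-> e^(-at)*sin(wt)*u(t)
With a=3, w=5: f(t) = e^(-3t)*sin(5t)*u(t)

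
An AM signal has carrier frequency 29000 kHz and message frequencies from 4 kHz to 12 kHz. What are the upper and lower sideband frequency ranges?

Upper sideband (USB) = fc + [fm_low, fm_high] = 29000 + [4, 12] = [29004, 29012] kHz
Lower sideband (LSB) = fc - [fm_high, fm_low] = 29000 - [12, 4] = [28988, 28996] kHz
Total occupied spectrum: 28988 kHz to 29012 kHz (plus carrier at 29000 kHz)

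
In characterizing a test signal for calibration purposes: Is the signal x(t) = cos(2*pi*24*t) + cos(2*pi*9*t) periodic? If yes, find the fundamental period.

f1 = 24 Hz, f2 = 9 Hz
Period T1 = 1/24, T2 = 1/9
Ratio T1/T2 = 9/24, which is rational.
The signal is periodic with fundamental period T = 1/GCD(24,9) = 1/3 s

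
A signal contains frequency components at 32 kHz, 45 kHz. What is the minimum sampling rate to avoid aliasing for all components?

The highest frequency component is f_max = 45 kHz.
Nyquist rate = 2 * f_max = 2 * 45 kHz = 90 kHz.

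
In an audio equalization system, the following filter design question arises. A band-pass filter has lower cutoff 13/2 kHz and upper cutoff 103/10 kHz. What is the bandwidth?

Bandwidth = f_high - f_low
= 103/10 kHz - 13/2 kHz = 19/5 kHz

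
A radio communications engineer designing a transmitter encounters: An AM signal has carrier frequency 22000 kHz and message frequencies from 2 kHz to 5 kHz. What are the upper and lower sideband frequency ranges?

Upper sideband (USB) = fc + [fm_low, fm_high] = 22000 + [2, 5] = [22002, 22005] kHz
Lower sideband (LSB) = fc - [fm_high, fm_low] = 22000 - [5, 2] = [21995, 21998] kHz
Total occupied spectrum: 21995 kHz to 22005 kHz (plus carrier at 22000 kHz)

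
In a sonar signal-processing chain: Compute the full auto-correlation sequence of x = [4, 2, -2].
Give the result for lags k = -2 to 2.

r_xx[k] = sum_m x[m]*x[m+k], indexed from 0, for k = -2 to 2:
  r_xx[-2] = x[2]*x[0] = -8
  r_xx[-1] = x[1]*x[0] + x[2]*x[1] = 4
  r_xx[0] = x[0]*x[0] + x[1]*x[1] + x[2]*x[2] = 24
  r_xx[1] = x[0]*x[1] + x[1]*x[2] = 4
  r_xx[2] = x[0]*x[2] = -8
r_xx = [-8, 4, 24, 4, -8]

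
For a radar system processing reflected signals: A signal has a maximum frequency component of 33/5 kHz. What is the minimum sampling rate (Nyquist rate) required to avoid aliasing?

By the Nyquist-Shannon sampling theorem,
the minimum sampling rate (Nyquist rate) must be at least 2 * f_max.
Nyquist rate = 2 * 33/5 kHz = 66/5 kHz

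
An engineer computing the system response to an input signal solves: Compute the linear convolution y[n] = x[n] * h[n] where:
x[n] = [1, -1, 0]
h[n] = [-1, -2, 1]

y[n] = sum_k x[k]*h[n-k]. Output length = len(x) + len(h) - 1 = 3 + 3 - 1 = 5.
y[0] = 1*-1 = -1
y[1] = -1*-1 + 1*-2 = -1
y[2] = 0*-1 + -1*-2 + 1*1 = 3
y[3] = 0*-2 + -1*1 = -1
y[4] = 0*1 = 0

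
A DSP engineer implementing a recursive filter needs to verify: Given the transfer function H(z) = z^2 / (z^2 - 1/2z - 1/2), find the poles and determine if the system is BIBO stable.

Poles are roots of the denominator: z^2 - 1/2z - 1/2 = 0.
Quadratic formula: z = [-(-1/2) +/- sqrt((-1/2)^2 - 4*(-1/2))] / 2
Discriminant = 1/4 + 2 = 9/4; sqrt = 3/2.
z = (1/2 +/- 3/2) / 2 => z = 1 or z = -1/2.
|p1| = 1, |p2| = 1/2.
For BIBO stability, all poles must lie inside the unit circle (|p| < 1).
System is UNSTABLE since at least one |p| >= 1.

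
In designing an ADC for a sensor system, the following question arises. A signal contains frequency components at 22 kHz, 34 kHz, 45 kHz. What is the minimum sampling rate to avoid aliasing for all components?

The highest frequency component is f_max = 45 kHz.
Nyquist rate = 2 * f_max = 2 * 45 kHz = 90 kHz.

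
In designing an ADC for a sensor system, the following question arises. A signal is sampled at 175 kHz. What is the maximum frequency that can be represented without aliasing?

The maximum frequency that can be represented without aliasing
is the Nyquist frequency: f_max = f_s / 2 = 175 kHz / 2 = 175/2 kHz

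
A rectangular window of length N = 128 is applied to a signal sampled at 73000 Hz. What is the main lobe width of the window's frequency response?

For a rectangular window of length N,
the main lobe width in frequency is 2*f_s/N.
= 2*73000/128 = 9125/8 Hz
This determines the minimum frequency separation for resolving two sinusoids.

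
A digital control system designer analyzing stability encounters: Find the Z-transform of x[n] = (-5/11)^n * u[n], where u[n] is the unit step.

The Z-transform of a^n * u[n] is z/(z-a) for |z| > |a|.
Here a = -5/11, so X(z) = z/(z - (-5/11)) = 11z/(11z + 5)
ROC: |z| > 5/11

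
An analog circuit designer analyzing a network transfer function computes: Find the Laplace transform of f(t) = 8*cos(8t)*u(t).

Standard pair: cos(wt)*u(t) <-> s/(s^2+w^2)
With w = 8: L{8*cos(8t)*u(t)} = 8s/(s^2+64)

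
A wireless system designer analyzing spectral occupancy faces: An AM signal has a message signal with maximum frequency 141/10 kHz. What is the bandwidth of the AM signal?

In AM (double-sideband), the bandwidth is twice the message frequency.
BW = 2 * f_m = 2 * 141/10 kHz = 141/5 kHz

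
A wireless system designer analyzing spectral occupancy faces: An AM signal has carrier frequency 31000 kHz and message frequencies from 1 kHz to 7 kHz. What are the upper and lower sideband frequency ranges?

Upper sideband (USB) = fc + [fm_low, fm_high] = 31000 + [1, 7] = [31001, 31007] kHz
Lower sideband (LSB) = fc - [fm_high, fm_low] = 31000 - [7, 1] = [30993, 30999] kHz
Total occupied spectrum: 30993 kHz to 31007 kHz (plus carrier at 31000 kHz)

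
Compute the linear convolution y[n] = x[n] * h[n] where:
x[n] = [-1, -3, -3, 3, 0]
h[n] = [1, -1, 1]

y[n] = sum_k x[k]*h[n-k]. Output length = len(x) + len(h) - 1 = 5 + 3 - 1 = 7.
y[0] = -1*1 = -1
y[1] = -3*1 + -1*-1 = -2
y[2] = -3*1 + -3*-1 + -1*1 = -1
y[3] = 3*1 + -3*-1 + -3*1 = 3
y[4] = 0*1 + 3*-1 + -3*1 = -6
y[5] = 0*-1 + 3*1 = 3
y[6] = 0*1 = 0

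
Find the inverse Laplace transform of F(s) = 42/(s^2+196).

Standard pair: w/(s^2+w^2) <-> sin(wt)*u(t)
Recognize w^2 = 196, so w = 14; numerator 42 = 3*14.
f(t) = 3*sin(14t)*u(t)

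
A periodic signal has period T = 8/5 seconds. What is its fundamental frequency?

The fundamental frequency is the reciprocal of the period.
f = 1/T = 1/(8/5) = 5/8 Hz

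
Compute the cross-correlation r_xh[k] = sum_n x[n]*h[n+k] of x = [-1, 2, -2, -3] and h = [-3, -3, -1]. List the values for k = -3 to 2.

Both sequences indexed from 0 and zero outside their support.
Lags with overlap: k = -3 to 2.
  r_xh[-3] = x[3]*h[0] = 9
  r_xh[-2] = x[2]*h[0] + x[3]*h[1] = 15
  r_xh[-1] = x[1]*h[0] + x[2]*h[1] + x[3]*h[2] = 3
  r_xh[0] = x[0]*h[0] + x[1]*h[1] + x[2]*h[2] = -1
  r_xh[1] = x[0]*h[1] + x[1]*h[2] = 1
  r_xh[2] = x[0]*h[2] = 1
r_xh = [9, 15, 3, -1, 1, 1] (for k = -3, ..., 2)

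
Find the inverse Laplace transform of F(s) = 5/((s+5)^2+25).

Standard pair: w/((s+a)^2+w^2) <-> e^(-at)*sin(wt)*u(t)
With a=5, w=5: f(t) = e^(-5t)*sin(5t)*u(t)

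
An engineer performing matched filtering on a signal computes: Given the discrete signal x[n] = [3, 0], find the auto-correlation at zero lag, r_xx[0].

The auto-correlation at zero lag r_xx[0] equals the signal energy.
r_xx[0] = sum of x[n]^2 = 3^2 + 0^2
= 9 + 0 = 9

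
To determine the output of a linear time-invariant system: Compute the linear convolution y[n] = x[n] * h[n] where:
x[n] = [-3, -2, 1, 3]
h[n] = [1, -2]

y[n] = sum_k x[k]*h[n-k]. Output length = len(x) + len(h) - 1 = 4 + 2 - 1 = 5.
y[0] = -3*1 = -3
y[1] = -2*1 + -3*-2 = 4
y[2] = 1*1 + -2*-2 = 5
y[3] = 3*1 + 1*-2 = 1
y[4] = 3*-2 = -6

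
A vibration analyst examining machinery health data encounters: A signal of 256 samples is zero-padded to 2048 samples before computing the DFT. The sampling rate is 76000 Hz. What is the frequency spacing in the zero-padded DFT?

Original DFT: N = 256, resolution = f_s/N = 76000/256 = 2375/8 Hz
Zero-padded DFT: N = 2048, resolution = f_s/N = 76000/2048 = 2375/64 Hz
Zero-padding interpolates the spectrum (finer frequency grid)
but does NOT improve the true spectral resolution (ability to resolve close frequencies).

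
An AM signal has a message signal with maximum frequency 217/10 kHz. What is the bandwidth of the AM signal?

In AM (double-sideband), the bandwidth is twice the message frequency.
BW = 2 * f_m = 2 * 217/10 kHz = 217/5 kHz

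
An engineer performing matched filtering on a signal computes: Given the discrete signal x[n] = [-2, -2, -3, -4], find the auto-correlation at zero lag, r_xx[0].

The auto-correlation at zero lag r_xx[0] equals the signal energy.
r_xx[0] = sum of x[n]^2 = (-2)^2 + (-2)^2 + (-3)^2 + (-4)^2
= 4 + 4 + 9 + 16 = 33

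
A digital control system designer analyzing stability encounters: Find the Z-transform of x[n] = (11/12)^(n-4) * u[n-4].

Time-shifting property: if X(z) = Z{x[n]}, then Z{x[n-d]} = z^(-d) * X(z)
X(z) = z/(z - 11/12) for x[n] = (11/12)^n * u[n]
Z{x[n-4]} = z^(-4) * z/(z - 11/12) = z^(-3)/(z - 11/12)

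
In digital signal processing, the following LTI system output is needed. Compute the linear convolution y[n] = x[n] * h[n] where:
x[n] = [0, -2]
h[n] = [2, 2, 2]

y[n] = sum_k x[k]*h[n-k]. Output length = len(x) + len(h) - 1 = 2 + 3 - 1 = 4.
y[0] = 0*2 = 0
y[1] = -2*2 + 0*2 = -4
y[2] = -2*2 + 0*2 = -4
y[3] = -2*2 = -4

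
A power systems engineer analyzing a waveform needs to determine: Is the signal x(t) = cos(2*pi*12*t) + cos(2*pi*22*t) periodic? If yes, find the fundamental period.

f1 = 12 Hz, f2 = 22 Hz
Period T1 = 1/12, T2 = 1/22
Ratio T1/T2 = 22/12, which is rational.
The signal is periodic with fundamental period T = 1/GCD(12,22) = 1/2 s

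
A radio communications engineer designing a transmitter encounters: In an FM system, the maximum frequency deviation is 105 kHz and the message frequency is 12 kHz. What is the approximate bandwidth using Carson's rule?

Carson's rule: BW = 2*(delta_f + f_m)
= 2*(105 + 12) kHz = 234 kHz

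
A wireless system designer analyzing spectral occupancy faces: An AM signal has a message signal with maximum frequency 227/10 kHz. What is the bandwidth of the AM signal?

In AM (double-sideband), the bandwidth is twice the message frequency.
BW = 2 * f_m = 2 * 227/10 kHz = 227/5 kHz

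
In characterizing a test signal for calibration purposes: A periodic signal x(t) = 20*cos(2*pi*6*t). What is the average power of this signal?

Average power of A*cos(wt) is A^2/2.
P = 20^2 / 2 = 400/2 = 200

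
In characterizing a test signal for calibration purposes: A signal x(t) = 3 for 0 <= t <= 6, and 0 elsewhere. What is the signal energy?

Energy = integral of |x(t)|^2 dt over the signal duration
= 3^2 * 6 = 9 * 6 = 54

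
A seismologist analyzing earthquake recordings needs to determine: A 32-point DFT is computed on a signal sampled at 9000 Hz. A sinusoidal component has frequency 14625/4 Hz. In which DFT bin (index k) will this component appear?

DFT frequency resolution = f_s/N = 9000/32 = 1125/4 Hz
Bin index k = f_signal / resolution = 14625/4 / 1125/4 = 13
The signal frequency 14625/4 Hz falls in DFT bin k = 13.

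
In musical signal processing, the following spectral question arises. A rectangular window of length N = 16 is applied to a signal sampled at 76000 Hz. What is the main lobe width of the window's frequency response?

For a rectangular window of length N,
the main lobe width in frequency is 2*f_s/N.
= 2*76000/16 = 9500 Hz
This determines the minimum frequency separation for resolving two sinusoids.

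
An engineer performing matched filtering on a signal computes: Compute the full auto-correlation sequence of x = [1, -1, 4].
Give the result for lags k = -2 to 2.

r_xx[k] = sum_m x[m]*x[m+k], indexed from 0, for k = -2 to 2:
  r_xx[-2] = x[2]*x[0] = 4
  r_xx[-1] = x[1]*x[0] + x[2]*x[1] = -5
  r_xx[0] = x[0]*x[0] + x[1]*x[1] + x[2]*x[2] = 18
  r_xx[1] = x[0]*x[1] + x[1]*x[2] = -5
  r_xx[2] = x[0]*x[2] = 4
r_xx = [4, -5, 18, -5, 4]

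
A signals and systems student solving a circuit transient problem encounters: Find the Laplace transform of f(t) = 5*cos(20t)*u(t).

Standard pair: cos(wt)*u(t) <-> s/(s^2+w^2)
With w = 20: L{5*cos(20t)*u(t)} = 5s/(s^2+400)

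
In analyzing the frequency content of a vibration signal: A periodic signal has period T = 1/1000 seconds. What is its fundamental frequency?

The fundamental frequency is the reciprocal of the period.
f = 1/T = 1/(1/1000) = 1000 Hz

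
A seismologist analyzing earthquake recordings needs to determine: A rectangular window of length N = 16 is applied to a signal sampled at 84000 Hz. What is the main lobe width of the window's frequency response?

For a rectangular window of length N,
the main lobe width in frequency is 2*f_s/N.
= 2*84000/16 = 10500 Hz
This determines the minimum frequency separation for resolving two sinusoids.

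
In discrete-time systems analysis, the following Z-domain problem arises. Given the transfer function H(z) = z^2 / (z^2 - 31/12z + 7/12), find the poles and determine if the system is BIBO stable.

Poles are roots of the denominator: z^2 - 31/12z + 7/12 = 0.
Quadratic formula: z = [-(-31/12) +/- sqrt((-31/12)^2 - 4*(7/12))] / 2
Discriminant = 961/144 - 7/3 = 625/144; sqrt = 25/12.
z = (31/12 +/- 25/12) / 2 => z = 7/3 or z = 1/4.
|p1| = 7/3, |p2| = 1/4.
For BIBO stability, all poles must lie inside the unit circle (|p| < 1).
System is UNSTABLE since at least one |p| >= 1.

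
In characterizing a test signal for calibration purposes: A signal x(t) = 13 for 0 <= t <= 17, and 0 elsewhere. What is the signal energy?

Energy = integral of |x(t)|^2 dt over the signal duration
= 13^2 * 17 = 169 * 17 = 2873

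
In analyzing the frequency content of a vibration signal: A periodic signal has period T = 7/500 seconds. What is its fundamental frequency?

The fundamental frequency is the reciprocal of the period.
f = 1/T = 1/(7/500) = 500/7 Hz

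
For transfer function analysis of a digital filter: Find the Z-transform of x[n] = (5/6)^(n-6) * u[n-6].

Time-shifting property: if X(z) = Z{x[n]}, then Z{x[n-d]} = z^(-d) * X(z)
X(z) = z/(z - 5/6) for x[n] = (5/6)^n * u[n]
Z{x[n-6]} = z^(-6) * z/(z - 5/6) = z^(-5)/(z - 5/6)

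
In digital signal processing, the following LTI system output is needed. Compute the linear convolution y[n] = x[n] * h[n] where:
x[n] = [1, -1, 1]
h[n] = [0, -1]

y[n] = sum_k x[k]*h[n-k]. Output length = len(x) + len(h) - 1 = 3 + 2 - 1 = 4.
y[0] = 1*0 = 0
y[1] = -1*0 + 1*-1 = -1
y[2] = 1*0 + -1*-1 = 1
y[3] = 1*-1 = -1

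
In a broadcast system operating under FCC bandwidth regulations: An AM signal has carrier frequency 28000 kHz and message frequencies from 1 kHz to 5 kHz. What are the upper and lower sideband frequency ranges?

Upper sideband (USB) = fc + [fm_low, fm_high] = 28000 + [1, 5] = [28001, 28005] kHz
Lower sideband (LSB) = fc - [fm_high, fm_low] = 28000 - [5, 1] = [27995, 27999] kHz
Total occupied spectrum: 27995 kHz to 28005 kHz (plus carrier at 28000 kHz)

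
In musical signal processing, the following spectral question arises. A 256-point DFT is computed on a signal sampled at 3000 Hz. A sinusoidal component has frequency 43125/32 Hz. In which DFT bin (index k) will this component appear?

DFT frequency resolution = f_s/N = 3000/256 = 375/32 Hz
Bin index k = f_signal / resolution = 43125/32 / 375/32 = 115
The signal frequency 43125/32 Hz falls in DFT bin k = 115.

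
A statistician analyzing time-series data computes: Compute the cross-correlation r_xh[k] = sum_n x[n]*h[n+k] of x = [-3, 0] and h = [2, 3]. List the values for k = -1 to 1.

Both sequences indexed from 0 and zero outside their support.
Lags with overlap: k = -1 to 1.
  r_xh[-1] = x[1]*h[0] = 0
  r_xh[0] = x[0]*h[0] + x[1]*h[1] = -6
  r_xh[1] = x[0]*h[1] = -9
r_xh = [0, -6, -9] (for k = -1, ..., 1)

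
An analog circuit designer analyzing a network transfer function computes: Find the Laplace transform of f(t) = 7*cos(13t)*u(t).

Standard pair: cos(wt)*u(t) <-> s/(s^2+w^2)
With w = 13: L{7*cos(13t)*u(t)} = 7s/(s^2+169)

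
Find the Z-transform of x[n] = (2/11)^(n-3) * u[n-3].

Time-shifting property: if X(z) = Z{x[n]}, then Z{x[n-d]} = z^(-d) * X(z)
X(z) = z/(z - 2/11) for x[n] = (2/11)^n * u[n]
Z{x[n-3]} = z^(-3) * z/(z - 2/11) = z^(-2)/(z - 2/11)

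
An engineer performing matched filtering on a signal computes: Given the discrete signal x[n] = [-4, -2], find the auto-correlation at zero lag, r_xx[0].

The auto-correlation at zero lag r_xx[0] equals the signal energy.
r_xx[0] = sum of x[n]^2 = (-4)^2 + (-2)^2
= 16 + 4 = 20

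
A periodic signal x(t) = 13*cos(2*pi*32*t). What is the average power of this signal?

Average power of A*cos(wt) is A^2/2.
P = 13^2 / 2 = 169/2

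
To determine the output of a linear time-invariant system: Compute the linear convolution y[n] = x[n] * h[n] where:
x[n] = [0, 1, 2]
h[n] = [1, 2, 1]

y[n] = sum_k x[k]*h[n-k]. Output length = len(x) + len(h) - 1 = 3 + 3 - 1 = 5.
y[0] = 0*1 = 0
y[1] = 1*1 + 0*2 = 1
y[2] = 2*1 + 1*2 + 0*1 = 4
y[3] = 2*2 + 1*1 = 5
y[4] = 2*1 = 2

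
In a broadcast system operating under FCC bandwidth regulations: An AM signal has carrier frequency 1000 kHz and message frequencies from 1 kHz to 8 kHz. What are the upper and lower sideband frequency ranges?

Upper sideband (USB) = fc + [fm_low, fm_high] = 1000 + [1, 8] = [1001, 1008] kHz
Lower sideband (LSB) = fc - [fm_high, fm_low] = 1000 - [8, 1] = [992, 999] kHz
Total occupied spectrum: 992 kHz to 1008 kHz (plus carrier at 1000 kHz)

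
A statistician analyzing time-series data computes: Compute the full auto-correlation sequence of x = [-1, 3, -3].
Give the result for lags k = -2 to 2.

r_xx[k] = sum_m x[m]*x[m+k], indexed from 0, for k = -2 to 2:
  r_xx[-2] = x[2]*x[0] = 3
  r_xx[-1] = x[1]*x[0] + x[2]*x[1] = -12
  r_xx[0] = x[0]*x[0] + x[1]*x[1] + x[2]*x[2] = 19
  r_xx[1] = x[0]*x[1] + x[1]*x[2] = -12
  r_xx[2] = x[0]*x[2] = 3
r_xx = [3, -12, 19, -12, 3]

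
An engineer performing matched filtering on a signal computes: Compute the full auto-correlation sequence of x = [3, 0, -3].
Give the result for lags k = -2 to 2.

r_xx[k] = sum_m x[m]*x[m+k], indexed from 0, for k = -2 to 2:
  r_xx[-2] = x[2]*x[0] = -9
  r_xx[-1] = x[1]*x[0] + x[2]*x[1] = 0
  r_xx[0] = x[0]*x[0] + x[1]*x[1] + x[2]*x[2] = 18
  r_xx[1] = x[0]*x[1] + x[1]*x[2] = 0
  r_xx[2] = x[0]*x[2] = -9
r_xx = [-9, 0, 18, 0, -9]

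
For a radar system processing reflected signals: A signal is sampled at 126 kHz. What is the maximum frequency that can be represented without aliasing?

The maximum frequency that can be represented without aliasing
is the Nyquist frequency: f_max = f_s / 2 = 126 kHz / 2 = 63 kHz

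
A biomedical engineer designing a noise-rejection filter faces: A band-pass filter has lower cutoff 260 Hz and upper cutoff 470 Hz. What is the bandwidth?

Bandwidth = f_high - f_low
= 470 Hz - 260 Hz = 210 Hz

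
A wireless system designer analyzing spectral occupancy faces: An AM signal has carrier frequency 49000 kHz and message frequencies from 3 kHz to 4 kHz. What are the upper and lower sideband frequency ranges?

Upper sideband (USB) = fc + [fm_low, fm_high] = 49000 + [3, 4] = [49003, 49004] kHz
Lower sideband (LSB) = fc - [fm_high, fm_low] = 49000 - [4, 3] = [48996, 48997] kHz
Total occupied spectrum: 48996 kHz to 49004 kHz (plus carrier at 49000 kHz)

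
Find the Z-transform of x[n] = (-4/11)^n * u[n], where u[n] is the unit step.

The Z-transform of a^n * u[n] is z/(z-a) for |z| > |a|.
Here a = -4/11, so X(z) = z/(z - (-4/11)) = 11z/(11z + 4)
ROC: |z| > 4/11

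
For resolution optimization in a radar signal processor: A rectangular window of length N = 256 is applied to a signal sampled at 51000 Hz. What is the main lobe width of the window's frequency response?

For a rectangular window of length N,
the main lobe width in frequency is 2*f_s/N.
= 2*51000/256 = 6375/16 Hz
This determines the minimum frequency separation for resolving two sinusoids.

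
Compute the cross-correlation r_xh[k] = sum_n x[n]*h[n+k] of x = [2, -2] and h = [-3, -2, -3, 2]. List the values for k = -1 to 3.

Both sequences indexed from 0 and zero outside their support.
Lags with overlap: k = -1 to 3.
  r_xh[-1] = x[1]*h[0] = 6
  r_xh[0] = x[0]*h[0] + x[1]*h[1] = -2
  r_xh[1] = x[0]*h[1] + x[1]*h[2] = 2
  r_xh[2] = x[0]*h[2] + x[1]*h[3] = -10
  r_xh[3] = x[0]*h[3] = 4
r_xh = [6, -2, 2, -10, 4] (for k = -1, ..., 3)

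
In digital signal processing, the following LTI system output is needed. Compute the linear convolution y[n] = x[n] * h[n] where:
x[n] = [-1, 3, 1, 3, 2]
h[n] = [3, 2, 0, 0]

y[n] = sum_k x[k]*h[n-k]. Output length = len(x) + len(h) - 1 = 5 + 4 - 1 = 8.
y[0] = -1*3 = -3
y[1] = 3*3 + -1*2 = 7
y[2] = 1*3 + 3*2 + -1*0 = 9
y[3] = 3*3 + 1*2 + 3*0 + -1*0 = 11
y[4] = 2*3 + 3*2 + 1*0 + 3*0 = 12
y[5] = 2*2 + 3*0 + 1*0 = 4
y[6] = 2*0 + 3*0 = 0
y[7] = 2*0 = 0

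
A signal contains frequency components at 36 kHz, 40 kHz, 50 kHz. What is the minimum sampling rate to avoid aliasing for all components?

The highest frequency component is f_max = 50 kHz.
Nyquist rate = 2 * f_max = 2 * 50 kHz = 100 kHz.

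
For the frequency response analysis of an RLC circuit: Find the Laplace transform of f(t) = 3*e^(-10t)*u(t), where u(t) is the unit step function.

Standard Laplace transform pair:
e^(-at)*u(t) <-> 1/(s+a)
With a = 10: L{3*e^(-10t)*u(t)} = 3/(s+10), ROC: Re(s) > -10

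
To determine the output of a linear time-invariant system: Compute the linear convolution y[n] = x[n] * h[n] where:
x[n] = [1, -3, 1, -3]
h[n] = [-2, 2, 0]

y[n] = sum_k x[k]*h[n-k]. Output length = len(x) + len(h) - 1 = 4 + 3 - 1 = 6.
y[0] = 1*-2 = -2
y[1] = -3*-2 + 1*2 = 8
y[2] = 1*-2 + -3*2 + 1*0 = -8
y[3] = -3*-2 + 1*2 + -3*0 = 8
y[4] = -3*2 + 1*0 = -6
y[5] = -3*0 = 0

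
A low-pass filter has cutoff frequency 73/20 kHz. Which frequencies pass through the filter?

A low-pass filter passes all frequencies below the cutoff frequency 73/20 kHz and attenuates higher frequencies.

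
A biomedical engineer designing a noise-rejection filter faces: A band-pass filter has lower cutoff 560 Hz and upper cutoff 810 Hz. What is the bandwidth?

Bandwidth = f_high - f_low
= 810 Hz - 560 Hz = 250 Hz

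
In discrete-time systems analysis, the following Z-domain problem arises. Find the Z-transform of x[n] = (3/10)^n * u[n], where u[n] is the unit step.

The Z-transform of a^n * u[n] is z/(z-a) for |z| > |a|.
Here a = 3/10, so X(z) = z/(z - (3/10)) = 10z/(10z - 3)
ROC: |z| > 3/10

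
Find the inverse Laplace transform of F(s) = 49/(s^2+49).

Standard pair: w/(s^2+w^2) <-> sin(wt)*u(t)
Recognize w^2 = 49, so w = 7; numerator 49 = 7*7.
f(t) = 7*sin(7t)*u(t)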